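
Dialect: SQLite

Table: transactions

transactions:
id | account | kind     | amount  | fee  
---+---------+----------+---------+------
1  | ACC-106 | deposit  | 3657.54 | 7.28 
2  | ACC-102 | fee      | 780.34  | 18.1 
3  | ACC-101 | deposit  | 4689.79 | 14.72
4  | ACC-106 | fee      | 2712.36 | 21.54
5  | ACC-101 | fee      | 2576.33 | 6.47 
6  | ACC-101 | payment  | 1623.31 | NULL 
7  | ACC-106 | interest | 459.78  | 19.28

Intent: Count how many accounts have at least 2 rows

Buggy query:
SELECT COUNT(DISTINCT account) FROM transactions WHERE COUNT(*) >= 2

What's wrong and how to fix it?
Bug: COUNT(*) cannot appear in WHERE; the per-group count doesn't exist yet

Fix: Group first with HAVING COUNT(*) >= 2, then COUNT the resulting groups

Corrected query:
SELECT COUNT(*) FROM (SELECT account FROM transactions GROUP BY account HAVING COUNT(*) >= 2)

Result:
COUNT(*)
--------
2       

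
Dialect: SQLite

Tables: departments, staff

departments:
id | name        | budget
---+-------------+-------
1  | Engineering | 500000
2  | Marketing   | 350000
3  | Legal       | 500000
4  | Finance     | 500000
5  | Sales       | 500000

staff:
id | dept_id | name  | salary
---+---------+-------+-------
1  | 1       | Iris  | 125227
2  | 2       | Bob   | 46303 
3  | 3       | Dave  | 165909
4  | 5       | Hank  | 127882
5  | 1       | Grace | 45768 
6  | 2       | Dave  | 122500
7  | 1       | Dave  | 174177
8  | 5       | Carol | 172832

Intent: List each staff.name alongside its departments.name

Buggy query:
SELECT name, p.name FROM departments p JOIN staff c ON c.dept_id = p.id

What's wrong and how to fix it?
Bug: 'name' exists in both joined tables, so the database can't tell which one is meant

Fix: Qualify the column with its table alias (c.name)

Corrected query:
SELECT c.name, p.name FROM departments p JOIN staff c ON c.dept_id = p.id

Result:
name  | name       
------+------------
Iris  | Engineering
Bob   | Marketing  
Dave  | Legal      
Hank  | Sales      
Grace | Engineering
Dave  | Marketing  
Dave  | Engineering
Carol | Sales      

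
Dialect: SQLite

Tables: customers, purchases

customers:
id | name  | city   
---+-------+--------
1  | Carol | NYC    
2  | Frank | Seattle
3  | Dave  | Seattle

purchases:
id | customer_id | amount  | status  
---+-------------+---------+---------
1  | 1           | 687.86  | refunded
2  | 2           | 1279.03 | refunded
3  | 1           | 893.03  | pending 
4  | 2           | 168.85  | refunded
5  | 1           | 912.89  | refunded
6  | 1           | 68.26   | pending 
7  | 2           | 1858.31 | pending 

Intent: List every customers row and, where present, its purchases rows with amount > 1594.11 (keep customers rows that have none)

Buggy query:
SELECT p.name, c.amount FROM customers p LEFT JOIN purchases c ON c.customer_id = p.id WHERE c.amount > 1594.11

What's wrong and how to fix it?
Bug: Filtering c.amount in WHERE discards the NULL rows produced by LEFT JOIN, turning it into an inner join

Fix: Move the right-table condition into the ON clause so unmatched parents are kept

Corrected query:
SELECT p.name, c.amount FROM customers p LEFT JOIN purchases c ON c.customer_id = p.id AND c.amount > 1594.11

Result:
name  | amount 
------+--------
Carol | NULL   
Frank | 1858.31
Dave  | NULL   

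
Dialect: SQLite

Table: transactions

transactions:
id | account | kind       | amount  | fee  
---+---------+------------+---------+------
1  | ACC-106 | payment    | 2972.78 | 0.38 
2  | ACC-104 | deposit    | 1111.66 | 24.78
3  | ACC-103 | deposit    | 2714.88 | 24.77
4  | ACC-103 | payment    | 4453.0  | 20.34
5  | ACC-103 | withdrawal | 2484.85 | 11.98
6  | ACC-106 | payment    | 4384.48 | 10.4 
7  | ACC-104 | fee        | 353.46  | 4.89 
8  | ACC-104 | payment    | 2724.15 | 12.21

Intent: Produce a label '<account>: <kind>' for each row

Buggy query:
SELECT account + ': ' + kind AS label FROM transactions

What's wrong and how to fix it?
Bug: SQLite uses || for string concatenation; + coerces text to numbers (yielding 0)

Fix: Use the || operator for string concatenation

Corrected query:
SELECT account || ': ' || kind AS label FROM transactions

Result:
label              
-------------------
ACC-106: payment   
ACC-104: deposit   
ACC-103: deposit   
ACC-103: payment   
ACC-103: withdrawal
ACC-106: payment   
ACC-104: fee       
ACC-104: payment   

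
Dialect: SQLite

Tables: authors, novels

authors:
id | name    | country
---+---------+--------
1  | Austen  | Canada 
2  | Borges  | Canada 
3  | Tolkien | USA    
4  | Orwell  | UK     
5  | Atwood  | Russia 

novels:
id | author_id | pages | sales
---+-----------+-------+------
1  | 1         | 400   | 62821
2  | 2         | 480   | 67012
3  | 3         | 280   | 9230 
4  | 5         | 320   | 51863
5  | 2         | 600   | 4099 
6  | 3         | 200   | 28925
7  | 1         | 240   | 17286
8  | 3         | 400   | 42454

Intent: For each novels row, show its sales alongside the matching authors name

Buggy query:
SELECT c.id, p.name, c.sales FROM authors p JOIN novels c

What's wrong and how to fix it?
Bug: Missing join condition: each novels row is matched to all authors rows instead of just its own

Fix: Add ON c.author_id = p.id to the JOIN

Corrected query:
SELECT c.id, p.name, c.sales FROM authors p JOIN novels c ON c.author_id = p.id

Result:
id | name    | sales
---+---------+------
1  | Austen  | 62821
2  | Borges  | 67012
3  | Tolkien | 9230 
4  | Atwood  | 51863
5  | Borges  | 4099 
6  | Tolkien | 28925
7  | Austen  | 17286
8  | Tolkien | 42454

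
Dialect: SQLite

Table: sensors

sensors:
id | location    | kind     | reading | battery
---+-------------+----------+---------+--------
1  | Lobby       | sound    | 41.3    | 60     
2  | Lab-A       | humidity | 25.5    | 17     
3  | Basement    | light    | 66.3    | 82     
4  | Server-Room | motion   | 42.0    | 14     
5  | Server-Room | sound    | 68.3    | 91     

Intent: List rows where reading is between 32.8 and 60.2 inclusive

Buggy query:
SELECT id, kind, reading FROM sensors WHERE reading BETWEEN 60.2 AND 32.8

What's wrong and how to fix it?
Bug: BETWEEN expects the lower bound first; with 60.2 AND 32.8 the range is empty

Fix: Swap the bounds so the smaller value comes first

Corrected query:
SELECT id, kind, reading FROM sensors WHERE reading BETWEEN 32.8 AND 60.2

Result:
id | kind   | reading
---+--------+--------
1  | sound  | 41.3   
4  | motion | 42     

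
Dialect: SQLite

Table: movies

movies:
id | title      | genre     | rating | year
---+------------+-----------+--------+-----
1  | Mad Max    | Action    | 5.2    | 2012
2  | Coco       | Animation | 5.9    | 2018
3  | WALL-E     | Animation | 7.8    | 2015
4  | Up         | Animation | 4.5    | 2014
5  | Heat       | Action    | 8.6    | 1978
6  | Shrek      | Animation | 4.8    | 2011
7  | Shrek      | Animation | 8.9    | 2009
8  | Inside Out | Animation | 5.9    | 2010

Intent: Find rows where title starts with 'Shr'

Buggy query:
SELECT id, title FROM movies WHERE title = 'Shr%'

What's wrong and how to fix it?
Bug: Wildcards only work with LIKE; '=' treats '%' as a literal character

Fix: Use LIKE for wildcard pattern matching

Corrected query:
SELECT id, title FROM movies WHERE title LIKE 'Shr%'

Result:
id | title
---+------
6  | Shrek
7  | Shrek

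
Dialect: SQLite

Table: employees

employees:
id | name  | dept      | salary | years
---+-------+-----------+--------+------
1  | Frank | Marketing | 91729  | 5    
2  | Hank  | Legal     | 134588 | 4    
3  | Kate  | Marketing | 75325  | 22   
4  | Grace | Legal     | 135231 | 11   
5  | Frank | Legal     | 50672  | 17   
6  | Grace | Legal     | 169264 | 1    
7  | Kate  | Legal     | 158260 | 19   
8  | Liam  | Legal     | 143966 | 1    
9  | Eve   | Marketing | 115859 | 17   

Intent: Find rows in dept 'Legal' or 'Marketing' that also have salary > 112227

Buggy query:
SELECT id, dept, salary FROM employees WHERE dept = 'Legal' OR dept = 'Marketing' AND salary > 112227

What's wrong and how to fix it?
Bug: Without parentheses, AND is evaluated before OR, so the salary filter only applies to the 'Marketing' branch

Fix: Group the OR with parentheses (or use IN), then AND the threshold

Corrected query:
SELECT id, dept, salary FROM employees WHERE (dept = 'Legal' OR dept = 'Marketing') AND salary > 112227

Result:
id | dept      | salary
---+-----------+-------
2  | Legal     | 134588
4  | Legal     | 135231
6  | Legal     | 169264
7  | Legal     | 158260
8  | Legal     | 143966
9  | Marketing | 115859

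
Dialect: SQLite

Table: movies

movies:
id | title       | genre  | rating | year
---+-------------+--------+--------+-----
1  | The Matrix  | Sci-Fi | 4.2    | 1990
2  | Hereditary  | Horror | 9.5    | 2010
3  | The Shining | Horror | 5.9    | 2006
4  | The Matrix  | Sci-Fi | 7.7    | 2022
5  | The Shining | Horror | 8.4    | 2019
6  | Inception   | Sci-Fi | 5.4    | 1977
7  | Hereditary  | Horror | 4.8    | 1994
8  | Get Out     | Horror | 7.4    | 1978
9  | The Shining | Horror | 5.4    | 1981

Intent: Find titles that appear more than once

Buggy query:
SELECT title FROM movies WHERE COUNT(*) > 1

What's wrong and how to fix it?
Bug: COUNT(*) is an aggregate and cannot be used in WHERE

Fix: GROUP BY title, then filter groups with HAVING COUNT(*) > 1

Corrected query:
SELECT title FROM movies GROUP BY title HAVING COUNT(*) > 1

Result:
title      
-----------
Hereditary 
The Matrix 
The Shining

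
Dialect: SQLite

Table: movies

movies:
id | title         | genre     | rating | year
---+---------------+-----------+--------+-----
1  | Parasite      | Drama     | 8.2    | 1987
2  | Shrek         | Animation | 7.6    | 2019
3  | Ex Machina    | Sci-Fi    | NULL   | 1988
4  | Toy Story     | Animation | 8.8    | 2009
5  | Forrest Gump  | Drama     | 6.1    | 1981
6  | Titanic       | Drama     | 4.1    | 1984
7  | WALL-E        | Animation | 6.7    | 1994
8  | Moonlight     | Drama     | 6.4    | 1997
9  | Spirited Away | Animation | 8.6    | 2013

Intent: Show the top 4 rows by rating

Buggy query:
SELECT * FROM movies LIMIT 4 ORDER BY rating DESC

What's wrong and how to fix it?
Bug: ORDER BY cannot follow LIMIT; LIMIT is the final clause

Fix: Sort with ORDER BY, then apply LIMIT

Corrected query:
SELECT * FROM movies ORDER BY rating DESC LIMIT 4

Result:
id | title         | genre     | rating | year
---+---------------+-----------+--------+-----
4  | Toy Story     | Animation | 8.8    | 2009
9  | Spirited Away | Animation | 8.6    | 2013
1  | Parasite      | Drama     | 8.2    | 1987
2  | Shrek         | Animation | 7.6    | 2019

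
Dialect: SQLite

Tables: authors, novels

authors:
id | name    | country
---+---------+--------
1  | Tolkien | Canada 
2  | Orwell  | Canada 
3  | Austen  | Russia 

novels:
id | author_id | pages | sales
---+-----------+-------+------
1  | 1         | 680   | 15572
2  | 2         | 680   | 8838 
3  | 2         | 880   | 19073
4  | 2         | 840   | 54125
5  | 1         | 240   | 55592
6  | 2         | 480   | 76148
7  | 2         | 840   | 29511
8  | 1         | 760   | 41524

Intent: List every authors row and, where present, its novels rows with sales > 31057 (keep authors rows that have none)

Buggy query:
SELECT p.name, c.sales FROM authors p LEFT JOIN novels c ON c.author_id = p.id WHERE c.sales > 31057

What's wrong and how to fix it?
Bug: Filtering c.sales in WHERE discards the NULL rows produced by LEFT JOIN, turning it into an inner join

Fix: Put 'c.sales > 31057' in the JOIN's ON clause instead of WHERE

Corrected query:
SELECT p.name, c.sales FROM authors p LEFT JOIN novels c ON c.author_id = p.id AND c.sales > 31057

Result:
name    | sales
--------+------
Tolkien | 41524
Tolkien | 55592
Orwell  | 54125
Orwell  | 76148
Austen  | NULL 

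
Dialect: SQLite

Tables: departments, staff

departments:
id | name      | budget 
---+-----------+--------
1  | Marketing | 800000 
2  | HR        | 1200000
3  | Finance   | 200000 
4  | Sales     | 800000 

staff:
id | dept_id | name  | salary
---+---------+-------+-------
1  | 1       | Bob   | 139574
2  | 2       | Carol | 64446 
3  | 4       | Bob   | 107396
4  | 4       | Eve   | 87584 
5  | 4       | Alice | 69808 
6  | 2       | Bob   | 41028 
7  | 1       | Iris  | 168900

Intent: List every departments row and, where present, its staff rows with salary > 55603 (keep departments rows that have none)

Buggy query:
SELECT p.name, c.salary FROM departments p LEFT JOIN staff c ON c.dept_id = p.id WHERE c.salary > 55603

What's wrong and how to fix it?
Bug: A WHERE condition on the right-hand table after LEFT JOIN drops unmatched parents

Fix: Move the right-table condition into the ON clause so unmatched parents are kept

Corrected query:
SELECT p.name, c.salary FROM departments p LEFT JOIN staff c ON c.dept_id = p.id AND c.salary > 55603

Result:
name      | salary
----------+-------
Marketing | 139574
Marketing | 168900
HR        | 64446 
Finance   | NULL  
Sales     | 69808 
Sales     | 87584 
Sales     | 107396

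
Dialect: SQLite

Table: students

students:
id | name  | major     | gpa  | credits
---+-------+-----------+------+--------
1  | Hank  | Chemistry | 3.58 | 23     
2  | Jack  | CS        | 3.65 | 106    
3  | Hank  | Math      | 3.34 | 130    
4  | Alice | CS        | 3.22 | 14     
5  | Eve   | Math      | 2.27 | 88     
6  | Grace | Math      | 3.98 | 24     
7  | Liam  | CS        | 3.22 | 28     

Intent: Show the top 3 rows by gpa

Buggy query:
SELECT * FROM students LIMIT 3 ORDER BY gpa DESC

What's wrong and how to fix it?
Bug: LIMIT must come after ORDER BY

Fix: Swap the clauses: ORDER BY first, then LIMIT

Corrected query:
SELECT * FROM students ORDER BY gpa DESC LIMIT 3

Result:
id | name  | major     | gpa  | credits
---+-------+-----------+------+--------
6  | Grace | Math      | 3.98 | 24     
2  | Jack  | CS        | 3.65 | 106    
1  | Hank  | Chemistry | 3.58 | 23     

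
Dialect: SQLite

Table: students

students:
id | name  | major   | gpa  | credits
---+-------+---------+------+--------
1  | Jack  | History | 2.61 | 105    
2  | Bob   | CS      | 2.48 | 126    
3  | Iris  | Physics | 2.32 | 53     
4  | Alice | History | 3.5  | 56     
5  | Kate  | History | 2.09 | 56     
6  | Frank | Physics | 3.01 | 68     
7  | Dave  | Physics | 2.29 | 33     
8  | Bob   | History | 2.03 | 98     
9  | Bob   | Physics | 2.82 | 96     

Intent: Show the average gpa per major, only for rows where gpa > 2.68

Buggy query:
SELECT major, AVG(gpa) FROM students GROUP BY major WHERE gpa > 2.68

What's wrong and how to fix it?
Bug: Row-level WHERE must come before GROUP BY in the clause order

Fix: Move the WHERE clause before GROUP BY

Corrected query:
SELECT major, AVG(gpa) FROM students WHERE gpa > 2.68 GROUP BY major

Result:
major   | AVG(gpa)
--------+---------
History | 3.5     
Physics | 2.915   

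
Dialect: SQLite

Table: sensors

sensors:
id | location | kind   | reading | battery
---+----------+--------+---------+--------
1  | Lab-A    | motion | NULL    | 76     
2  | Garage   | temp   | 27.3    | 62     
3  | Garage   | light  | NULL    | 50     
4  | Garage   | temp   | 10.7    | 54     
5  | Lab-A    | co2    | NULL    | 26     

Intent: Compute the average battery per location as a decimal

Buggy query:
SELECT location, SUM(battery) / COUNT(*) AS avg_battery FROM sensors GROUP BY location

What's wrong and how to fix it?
Bug: SUM(battery) and COUNT(*) are both integers; the division truncates the fractional part

Fix: Multiply by 1.0 (or CAST to REAL) to force floating-point division

Corrected query:
SELECT location, SUM(battery) * 1.0 / COUNT(*) AS avg_battery FROM sensors GROUP BY location

Result:
location | avg_battery
---------+------------
Garage   | 55.333333  
Lab-A    | 51         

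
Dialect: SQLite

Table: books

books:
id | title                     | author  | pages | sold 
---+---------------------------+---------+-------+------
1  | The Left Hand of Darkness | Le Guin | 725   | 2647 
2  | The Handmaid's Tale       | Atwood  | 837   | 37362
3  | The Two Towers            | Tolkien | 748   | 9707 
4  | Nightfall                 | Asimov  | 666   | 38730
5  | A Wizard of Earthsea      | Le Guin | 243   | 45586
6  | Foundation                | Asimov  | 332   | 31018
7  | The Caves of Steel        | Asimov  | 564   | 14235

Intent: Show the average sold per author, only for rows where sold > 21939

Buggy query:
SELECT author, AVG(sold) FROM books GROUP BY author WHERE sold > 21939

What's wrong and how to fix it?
Bug: WHERE cannot follow GROUP BY

Fix: Place WHERE between FROM and GROUP BY

Corrected query:
SELECT author, AVG(sold) FROM books WHERE sold > 21939 GROUP BY author

Result:
author  | AVG(sold)
--------+----------
Asimov  | 34874    
Atwood  | 37362    
Le Guin | 45586    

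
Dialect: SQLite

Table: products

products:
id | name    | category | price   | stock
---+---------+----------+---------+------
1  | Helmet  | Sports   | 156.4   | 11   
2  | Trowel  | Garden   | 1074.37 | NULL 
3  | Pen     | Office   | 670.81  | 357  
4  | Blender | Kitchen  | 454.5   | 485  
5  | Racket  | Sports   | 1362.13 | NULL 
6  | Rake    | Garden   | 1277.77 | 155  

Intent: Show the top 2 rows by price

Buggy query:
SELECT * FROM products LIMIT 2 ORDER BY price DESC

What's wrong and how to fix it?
Bug: LIMIT must come after ORDER BY

Fix: Sort with ORDER BY, then apply LIMIT

Corrected query:
SELECT * FROM products ORDER BY price DESC LIMIT 2

Result:
id | name   | category | price   | stock
---+--------+----------+---------+------
5  | Racket | Sports   | 1362.13 | NULL 
6  | Rake   | Garden   | 1277.77 | 155  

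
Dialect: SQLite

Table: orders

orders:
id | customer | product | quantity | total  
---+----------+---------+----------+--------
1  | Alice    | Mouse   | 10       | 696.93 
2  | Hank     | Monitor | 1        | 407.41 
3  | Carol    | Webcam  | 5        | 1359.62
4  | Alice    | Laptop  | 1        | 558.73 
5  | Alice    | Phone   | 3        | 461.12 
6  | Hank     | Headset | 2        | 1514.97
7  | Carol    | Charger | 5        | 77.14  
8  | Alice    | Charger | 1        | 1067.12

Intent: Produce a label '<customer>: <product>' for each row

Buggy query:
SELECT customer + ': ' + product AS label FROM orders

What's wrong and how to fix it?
Bug: SQLite uses || for string concatenation; + coerces text to numbers (yielding 0)

Fix: Use the || operator for string concatenation

Corrected query:
SELECT customer || ': ' || product AS label FROM orders

Result:
label         
--------------
Alice: Mouse  
Hank: Monitor 
Carol: Webcam 
Alice: Laptop 
Alice: Phone  
Hank: Headset 
Carol: Charger
Alice: Charger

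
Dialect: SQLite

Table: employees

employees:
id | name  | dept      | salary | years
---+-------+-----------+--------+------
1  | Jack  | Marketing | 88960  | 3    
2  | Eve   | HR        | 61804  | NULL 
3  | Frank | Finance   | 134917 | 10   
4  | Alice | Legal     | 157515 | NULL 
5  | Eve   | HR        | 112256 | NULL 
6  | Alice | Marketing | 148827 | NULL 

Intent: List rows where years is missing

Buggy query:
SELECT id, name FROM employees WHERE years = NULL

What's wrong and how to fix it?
Bug: '= NULL' is always unknown in SQL three-valued logic, so no rows match

Fix: Use IS NULL to test for NULL

Corrected query:
SELECT id, name FROM employees WHERE years IS NULL

Result:
id | name 
---+------
2  | Eve  
4  | Alice
5  | Eve  
6  | Alice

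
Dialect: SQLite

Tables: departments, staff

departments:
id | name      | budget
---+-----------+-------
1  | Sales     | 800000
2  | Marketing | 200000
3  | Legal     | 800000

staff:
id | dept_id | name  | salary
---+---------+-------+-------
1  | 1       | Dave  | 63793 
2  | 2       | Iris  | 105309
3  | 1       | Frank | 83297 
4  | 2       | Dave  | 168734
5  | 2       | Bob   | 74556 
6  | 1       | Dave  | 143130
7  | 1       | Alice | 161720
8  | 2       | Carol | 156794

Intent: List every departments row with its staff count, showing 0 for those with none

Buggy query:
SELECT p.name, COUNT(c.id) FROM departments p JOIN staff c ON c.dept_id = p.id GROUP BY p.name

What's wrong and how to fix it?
Bug: INNER JOIN drops departments rows that have no matching staff rows

Fix: Switch to LEFT JOIN to retain unmatched parent rows

Corrected query:
SELECT p.name, COUNT(c.id) FROM departments p LEFT JOIN staff c ON c.dept_id = p.id GROUP BY p.name

Result:
name      | COUNT(c.id)
----------+------------
Legal     | 0          
Marketing | 4          
Sales     | 4          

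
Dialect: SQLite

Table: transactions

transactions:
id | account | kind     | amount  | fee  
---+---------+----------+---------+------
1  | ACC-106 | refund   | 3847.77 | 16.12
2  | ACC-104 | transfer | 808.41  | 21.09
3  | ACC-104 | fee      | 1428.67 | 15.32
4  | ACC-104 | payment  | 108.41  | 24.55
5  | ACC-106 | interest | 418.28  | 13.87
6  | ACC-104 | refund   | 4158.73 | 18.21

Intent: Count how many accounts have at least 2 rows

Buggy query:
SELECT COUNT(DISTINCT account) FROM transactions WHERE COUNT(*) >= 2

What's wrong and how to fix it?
Bug: WHERE filters individual rows, not groups, so a group-level COUNT is invalid there

Fix: Use a subquery that GROUPs and filters with HAVING, then count its rows

Corrected query:
SELECT COUNT(*) FROM (SELECT account FROM transactions GROUP BY account HAVING COUNT(*) >= 2)

Result:
COUNT(*)
--------
2       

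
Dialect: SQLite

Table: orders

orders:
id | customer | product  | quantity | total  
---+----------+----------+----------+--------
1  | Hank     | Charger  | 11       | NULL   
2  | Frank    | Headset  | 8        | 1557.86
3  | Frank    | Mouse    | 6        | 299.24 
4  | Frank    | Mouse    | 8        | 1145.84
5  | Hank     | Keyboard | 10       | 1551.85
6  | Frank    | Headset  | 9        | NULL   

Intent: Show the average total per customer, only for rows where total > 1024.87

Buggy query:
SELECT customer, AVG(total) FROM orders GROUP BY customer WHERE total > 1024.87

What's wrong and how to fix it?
Bug: Row-level WHERE must come before GROUP BY in the clause order

Fix: Place WHERE between FROM and GROUP BY

Corrected query:
SELECT customer, AVG(total) FROM orders WHERE total > 1024.87 GROUP BY customer

Result:
customer | AVG(total)
---------+-----------
Frank    | 1351.85   
Hank     | 1551.85   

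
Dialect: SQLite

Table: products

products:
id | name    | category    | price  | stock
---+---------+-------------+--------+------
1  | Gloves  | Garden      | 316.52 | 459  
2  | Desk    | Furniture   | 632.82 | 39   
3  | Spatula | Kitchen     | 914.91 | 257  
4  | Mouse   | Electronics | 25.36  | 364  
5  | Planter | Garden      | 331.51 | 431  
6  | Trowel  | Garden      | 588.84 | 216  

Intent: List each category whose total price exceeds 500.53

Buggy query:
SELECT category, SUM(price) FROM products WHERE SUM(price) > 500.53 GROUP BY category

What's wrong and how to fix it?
Bug: WHERE runs before GROUP BY, so aggregates aren't available there

Fix: Use HAVING (which filters groups after aggregation) instead of WHERE

Corrected query:
SELECT category, SUM(price) FROM products GROUP BY category HAVING SUM(price) > 500.53

Result:
category  | SUM(price)
----------+-----------
Furniture | 632.82    
Garden    | 1236.87   
Kitchen   | 914.91    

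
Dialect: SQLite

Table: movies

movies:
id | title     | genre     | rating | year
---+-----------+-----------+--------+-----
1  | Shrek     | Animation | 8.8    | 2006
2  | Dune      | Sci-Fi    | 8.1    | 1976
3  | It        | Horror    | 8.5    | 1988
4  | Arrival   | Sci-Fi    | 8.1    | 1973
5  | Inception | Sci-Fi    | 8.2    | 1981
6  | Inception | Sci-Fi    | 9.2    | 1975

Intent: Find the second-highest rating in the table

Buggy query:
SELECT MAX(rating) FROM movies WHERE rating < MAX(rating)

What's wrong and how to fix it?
Bug: The inner MAX is an aggregate inside WHERE, which is not allowed

Fix: Compute the overall MAX in a subquery, then take MAX of rows below it

Corrected query:
SELECT MAX(rating) FROM movies WHERE rating < (SELECT MAX(rating) FROM movies)

Result:
MAX(rating)
-----------
8.8        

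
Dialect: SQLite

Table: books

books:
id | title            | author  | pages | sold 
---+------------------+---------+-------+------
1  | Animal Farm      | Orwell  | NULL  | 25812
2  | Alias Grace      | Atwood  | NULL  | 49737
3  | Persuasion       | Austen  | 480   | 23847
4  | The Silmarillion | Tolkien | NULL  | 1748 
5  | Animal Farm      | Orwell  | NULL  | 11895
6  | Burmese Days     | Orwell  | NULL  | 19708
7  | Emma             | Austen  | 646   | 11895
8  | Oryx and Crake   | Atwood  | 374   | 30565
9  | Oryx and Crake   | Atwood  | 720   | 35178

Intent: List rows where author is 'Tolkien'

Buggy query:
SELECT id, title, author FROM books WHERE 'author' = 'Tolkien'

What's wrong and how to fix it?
Bug: 'author' in single quotes is a string literal, not the column; the comparison is literal-vs-literal and never true

Fix: Reference the column as author without single quotes

Corrected query:
SELECT id, title, author FROM books WHERE author = 'Tolkien'

Result:
id | title            | author 
---+------------------+--------
4  | The Silmarillion | Tolkien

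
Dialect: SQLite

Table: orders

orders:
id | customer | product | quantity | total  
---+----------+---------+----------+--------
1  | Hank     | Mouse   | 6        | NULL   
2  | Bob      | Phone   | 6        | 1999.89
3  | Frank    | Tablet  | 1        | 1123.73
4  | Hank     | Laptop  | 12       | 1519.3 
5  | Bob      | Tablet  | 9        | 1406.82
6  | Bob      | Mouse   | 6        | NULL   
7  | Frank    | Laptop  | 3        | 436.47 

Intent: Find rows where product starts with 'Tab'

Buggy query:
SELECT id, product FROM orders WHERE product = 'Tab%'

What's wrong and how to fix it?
Bug: Wildcards only work with LIKE; '=' treats '%' as a literal character

Fix: Use LIKE for wildcard pattern matching

Corrected query:
SELECT id, product FROM orders WHERE product LIKE 'Tab%'

Result:
id | product
---+--------
3  | Tablet 
5  | Tablet 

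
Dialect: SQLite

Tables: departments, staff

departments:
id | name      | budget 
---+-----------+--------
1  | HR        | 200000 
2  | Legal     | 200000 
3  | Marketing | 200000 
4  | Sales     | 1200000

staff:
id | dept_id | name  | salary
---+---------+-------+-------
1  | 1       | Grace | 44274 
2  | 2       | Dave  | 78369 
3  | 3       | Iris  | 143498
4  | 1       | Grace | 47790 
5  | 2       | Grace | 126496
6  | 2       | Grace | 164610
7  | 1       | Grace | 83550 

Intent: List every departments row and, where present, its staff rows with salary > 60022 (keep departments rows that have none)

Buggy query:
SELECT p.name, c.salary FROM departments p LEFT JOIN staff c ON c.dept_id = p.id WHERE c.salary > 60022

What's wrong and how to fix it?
Bug: Filtering c.salary in WHERE discards the NULL rows produced by LEFT JOIN, turning it into an inner join

Fix: Put 'c.salary > 60022' in the JOIN's ON clause instead of WHERE

Corrected query:
SELECT p.name, c.salary FROM departments p LEFT JOIN staff c ON c.dept_id = p.id AND c.salary > 60022

Result:
name      | salary
----------+-------
HR        | 83550 
Legal     | 78369 
Legal     | 126496
Legal     | 164610
Marketing | 143498
Sales     | NULL  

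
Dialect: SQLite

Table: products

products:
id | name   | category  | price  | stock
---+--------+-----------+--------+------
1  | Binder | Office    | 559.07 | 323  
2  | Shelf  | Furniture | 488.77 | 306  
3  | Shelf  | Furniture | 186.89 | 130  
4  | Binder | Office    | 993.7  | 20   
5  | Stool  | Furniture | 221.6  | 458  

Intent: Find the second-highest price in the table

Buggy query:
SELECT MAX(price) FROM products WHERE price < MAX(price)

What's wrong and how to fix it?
Bug: The inner MAX is an aggregate inside WHERE, which is not allowed

Fix: Compute the overall MAX in a subquery, then take MAX of rows below it

Corrected query:
SELECT MAX(price) FROM products WHERE price < (SELECT MAX(price) FROM products)

Result:
MAX(price)
----------
559.07    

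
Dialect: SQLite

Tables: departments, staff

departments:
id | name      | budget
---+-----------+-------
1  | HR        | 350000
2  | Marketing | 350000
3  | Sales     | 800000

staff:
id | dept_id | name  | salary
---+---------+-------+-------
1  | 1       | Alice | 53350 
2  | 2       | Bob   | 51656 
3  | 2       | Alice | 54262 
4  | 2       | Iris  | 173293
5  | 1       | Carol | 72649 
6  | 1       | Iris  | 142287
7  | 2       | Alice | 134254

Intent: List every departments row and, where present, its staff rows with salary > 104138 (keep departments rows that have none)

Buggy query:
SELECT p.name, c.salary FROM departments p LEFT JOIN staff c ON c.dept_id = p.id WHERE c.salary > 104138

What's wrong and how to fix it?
Bug: A WHERE condition on the right-hand table after LEFT JOIN drops unmatched parents

Fix: Put 'c.salary > 104138' in the JOIN's ON clause instead of WHERE

Corrected query:
SELECT p.name, c.salary FROM departments p LEFT JOIN staff c ON c.dept_id = p.id AND c.salary > 104138

Result:
name      | salary
----------+-------
HR        | 142287
Marketing | 134254
Marketing | 173293
Sales     | NULL  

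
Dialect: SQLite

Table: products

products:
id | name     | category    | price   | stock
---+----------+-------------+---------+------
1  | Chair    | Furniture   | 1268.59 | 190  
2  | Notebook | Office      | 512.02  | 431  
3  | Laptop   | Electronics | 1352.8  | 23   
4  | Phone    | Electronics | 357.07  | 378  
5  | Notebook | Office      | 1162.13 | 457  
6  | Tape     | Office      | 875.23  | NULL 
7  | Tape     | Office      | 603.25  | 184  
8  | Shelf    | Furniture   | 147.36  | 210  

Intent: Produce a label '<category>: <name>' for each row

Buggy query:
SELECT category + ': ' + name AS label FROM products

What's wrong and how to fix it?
Bug: SQLite uses || for string concatenation; + coerces text to numbers (yielding 0)

Fix: Replace + with || to concatenate text

Corrected query:
SELECT category || ': ' || name AS label FROM products

Result:
label              
-------------------
Furniture: Chair   
Office: Notebook   
Electronics: Laptop
Electronics: Phone 
Office: Notebook   
Office: Tape       
Office: Tape       
Furniture: Shelf   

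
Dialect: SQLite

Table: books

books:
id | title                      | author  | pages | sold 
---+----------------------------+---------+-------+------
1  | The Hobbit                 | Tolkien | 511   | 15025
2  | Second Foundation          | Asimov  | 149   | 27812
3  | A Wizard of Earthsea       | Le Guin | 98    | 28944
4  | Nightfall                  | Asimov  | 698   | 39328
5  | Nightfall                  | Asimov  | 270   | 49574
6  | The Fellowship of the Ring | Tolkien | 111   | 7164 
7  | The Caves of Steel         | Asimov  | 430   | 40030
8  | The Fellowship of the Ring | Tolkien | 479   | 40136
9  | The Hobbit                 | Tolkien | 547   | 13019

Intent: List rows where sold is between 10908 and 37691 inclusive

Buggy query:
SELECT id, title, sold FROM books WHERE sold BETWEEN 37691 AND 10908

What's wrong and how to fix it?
Bug: BETWEEN expects the lower bound first; with 37691 AND 10908 the range is empty

Fix: Swap the bounds so the smaller value comes first

Corrected query:
SELECT id, title, sold FROM books WHERE sold BETWEEN 10908 AND 37691

Result:
id | title                | sold 
---+----------------------+------
1  | The Hobbit           | 15025
2  | Second Foundation    | 27812
3  | A Wizard of Earthsea | 28944
9  | The Hobbit           | 13019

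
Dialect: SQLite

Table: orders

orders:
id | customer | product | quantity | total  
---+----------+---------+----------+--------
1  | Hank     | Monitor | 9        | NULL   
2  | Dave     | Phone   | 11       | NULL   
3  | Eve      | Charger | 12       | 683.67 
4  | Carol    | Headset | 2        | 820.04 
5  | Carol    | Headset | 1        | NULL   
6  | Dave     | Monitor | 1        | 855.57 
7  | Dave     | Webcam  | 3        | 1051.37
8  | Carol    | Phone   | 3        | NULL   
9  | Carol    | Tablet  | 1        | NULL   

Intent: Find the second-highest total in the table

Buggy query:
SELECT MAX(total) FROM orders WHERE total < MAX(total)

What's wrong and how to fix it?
Bug: MAX(total) on the right of the comparison is an aggregate-in-WHERE error

Fix: Compute the overall MAX in a subquery, then take MAX of rows below it

Corrected query:
SELECT MAX(total) FROM orders WHERE total < (SELECT MAX(total) FROM orders)

Result:
MAX(total)
----------
855.57    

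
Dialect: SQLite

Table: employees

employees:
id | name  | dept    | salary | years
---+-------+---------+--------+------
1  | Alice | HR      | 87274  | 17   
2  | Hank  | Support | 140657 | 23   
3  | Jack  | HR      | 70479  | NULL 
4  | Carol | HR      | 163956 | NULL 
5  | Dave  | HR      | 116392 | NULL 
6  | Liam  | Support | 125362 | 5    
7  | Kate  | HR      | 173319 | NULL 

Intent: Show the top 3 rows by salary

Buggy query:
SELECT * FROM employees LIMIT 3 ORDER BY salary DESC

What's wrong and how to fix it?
Bug: LIMIT must come after ORDER BY

Fix: Sort with ORDER BY, then apply LIMIT

Corrected query:
SELECT * FROM employees ORDER BY salary DESC LIMIT 3

Result:
id | name  | dept    | salary | years
---+-------+---------+--------+------
7  | Kate  | HR      | 173319 | NULL 
4  | Carol | HR      | 163956 | NULL 
2  | Hank  | Support | 140657 | 23   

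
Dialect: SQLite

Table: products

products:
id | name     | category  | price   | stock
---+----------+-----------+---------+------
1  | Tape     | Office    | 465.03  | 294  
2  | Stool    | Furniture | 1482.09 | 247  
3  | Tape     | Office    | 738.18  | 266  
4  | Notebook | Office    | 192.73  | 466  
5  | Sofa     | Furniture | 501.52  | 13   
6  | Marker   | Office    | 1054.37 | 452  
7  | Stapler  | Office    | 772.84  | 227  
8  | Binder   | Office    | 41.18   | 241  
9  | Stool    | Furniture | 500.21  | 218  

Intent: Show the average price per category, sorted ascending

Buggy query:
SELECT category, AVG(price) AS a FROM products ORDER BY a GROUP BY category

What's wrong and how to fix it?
Bug: GROUP BY must precede ORDER BY

Fix: Move ORDER BY to the end, after GROUP BY

Corrected query:
SELECT category, AVG(price) AS a FROM products GROUP BY category ORDER BY a

Result:
category  | a      
----------+--------
Office    | 544.055
Furniture | 827.94 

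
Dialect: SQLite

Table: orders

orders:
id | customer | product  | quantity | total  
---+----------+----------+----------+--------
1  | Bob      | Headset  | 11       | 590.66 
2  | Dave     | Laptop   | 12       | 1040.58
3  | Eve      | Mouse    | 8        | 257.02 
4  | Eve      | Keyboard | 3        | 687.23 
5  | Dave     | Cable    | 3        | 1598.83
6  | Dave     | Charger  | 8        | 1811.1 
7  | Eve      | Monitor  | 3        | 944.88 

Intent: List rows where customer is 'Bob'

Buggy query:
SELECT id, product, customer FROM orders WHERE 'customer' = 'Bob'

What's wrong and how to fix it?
Bug: 'customer' in single quotes is a string literal, not the column; the comparison is literal-vs-literal and never true

Fix: Reference the column as customer without single quotes

Corrected query:
SELECT id, product, customer FROM orders WHERE customer = 'Bob'

Result:
id | product | customer
---+---------+---------
1  | Headset | Bob     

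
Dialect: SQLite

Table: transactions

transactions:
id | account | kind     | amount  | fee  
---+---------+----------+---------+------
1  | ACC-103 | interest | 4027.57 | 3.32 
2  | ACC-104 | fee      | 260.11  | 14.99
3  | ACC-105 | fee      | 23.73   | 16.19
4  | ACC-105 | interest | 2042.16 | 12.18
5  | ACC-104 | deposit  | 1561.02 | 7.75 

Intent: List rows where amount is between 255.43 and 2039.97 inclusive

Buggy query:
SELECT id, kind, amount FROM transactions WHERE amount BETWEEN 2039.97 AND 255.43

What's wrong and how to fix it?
Bug: The bounds are reversed; BETWEEN a AND b requires a <= b to match anything

Fix: Swap the bounds so the smaller value comes first

Corrected query:
SELECT id, kind, amount FROM transactions WHERE amount BETWEEN 255.43 AND 2039.97

Result:
id | kind    | amount 
---+---------+--------
2  | fee     | 260.11 
5  | deposit | 1561.02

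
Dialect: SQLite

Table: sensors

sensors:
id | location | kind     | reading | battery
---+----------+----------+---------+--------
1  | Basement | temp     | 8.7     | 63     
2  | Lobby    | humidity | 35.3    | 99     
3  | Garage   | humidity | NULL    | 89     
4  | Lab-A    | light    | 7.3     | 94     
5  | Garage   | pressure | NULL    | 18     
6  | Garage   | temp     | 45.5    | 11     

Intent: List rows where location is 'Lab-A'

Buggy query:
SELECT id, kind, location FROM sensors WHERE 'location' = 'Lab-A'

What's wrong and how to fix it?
Bug: Single quotes denote string literals in SQL; the column name is being compared as a constant string

Fix: Reference the column as location without single quotes

Corrected query:
SELECT id, kind, location FROM sensors WHERE location = 'Lab-A'

Result:
id | kind  | location
---+-------+---------
4  | light | Lab-A   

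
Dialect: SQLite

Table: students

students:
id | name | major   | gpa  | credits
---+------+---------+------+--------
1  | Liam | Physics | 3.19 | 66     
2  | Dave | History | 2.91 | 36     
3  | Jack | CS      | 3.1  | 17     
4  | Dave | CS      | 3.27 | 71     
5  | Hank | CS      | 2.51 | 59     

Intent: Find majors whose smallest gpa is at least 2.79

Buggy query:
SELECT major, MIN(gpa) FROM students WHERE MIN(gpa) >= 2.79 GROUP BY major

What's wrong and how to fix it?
Bug: Aggregates like MIN are computed per group after WHERE runs

Fix: Use HAVING for the per-group MIN condition

Corrected query:
SELECT major, MIN(gpa) FROM students GROUP BY major HAVING MIN(gpa) >= 2.79

Result:
major   | MIN(gpa)
--------+---------
History | 2.91    
Physics | 3.19    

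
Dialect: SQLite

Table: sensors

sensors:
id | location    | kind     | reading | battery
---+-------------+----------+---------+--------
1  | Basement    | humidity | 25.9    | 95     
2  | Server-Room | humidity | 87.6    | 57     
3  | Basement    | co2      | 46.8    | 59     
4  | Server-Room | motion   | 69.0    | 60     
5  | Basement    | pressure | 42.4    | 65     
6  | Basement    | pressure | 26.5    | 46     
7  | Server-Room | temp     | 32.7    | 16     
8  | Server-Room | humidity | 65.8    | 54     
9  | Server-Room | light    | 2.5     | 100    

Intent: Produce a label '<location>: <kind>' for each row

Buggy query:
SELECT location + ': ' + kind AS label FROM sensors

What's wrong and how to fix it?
Bug: SQLite uses || for string concatenation; + coerces text to numbers (yielding 0)

Fix: Replace + with || to concatenate text

Corrected query:
SELECT location || ': ' || kind AS label FROM sensors

Result:
label                
---------------------
Basement: humidity   
Server-Room: humidity
Basement: co2        
Server-Room: motion  
Basement: pressure   
Basement: pressure   
Server-Room: temp    
Server-Room: humidity
Server-Room: light   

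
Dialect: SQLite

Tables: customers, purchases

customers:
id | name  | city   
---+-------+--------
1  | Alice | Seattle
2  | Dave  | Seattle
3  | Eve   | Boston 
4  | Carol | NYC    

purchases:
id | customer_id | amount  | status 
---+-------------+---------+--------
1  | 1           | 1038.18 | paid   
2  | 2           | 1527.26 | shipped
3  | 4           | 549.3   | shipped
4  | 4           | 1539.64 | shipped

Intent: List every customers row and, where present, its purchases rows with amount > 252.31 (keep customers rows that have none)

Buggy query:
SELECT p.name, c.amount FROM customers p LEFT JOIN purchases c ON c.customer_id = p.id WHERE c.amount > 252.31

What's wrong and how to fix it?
Bug: A WHERE condition on the right-hand table after LEFT JOIN drops unmatched parents

Fix: Move the right-table condition into the ON clause so unmatched parents are kept

Corrected query:
SELECT p.name, c.amount FROM customers p LEFT JOIN purchases c ON c.customer_id = p.id AND c.amount > 252.31

Result:
name  | amount 
------+--------
Alice | 1038.18
Dave  | 1527.26
Eve   | NULL   
Carol | 549.3  
Carol | 1539.64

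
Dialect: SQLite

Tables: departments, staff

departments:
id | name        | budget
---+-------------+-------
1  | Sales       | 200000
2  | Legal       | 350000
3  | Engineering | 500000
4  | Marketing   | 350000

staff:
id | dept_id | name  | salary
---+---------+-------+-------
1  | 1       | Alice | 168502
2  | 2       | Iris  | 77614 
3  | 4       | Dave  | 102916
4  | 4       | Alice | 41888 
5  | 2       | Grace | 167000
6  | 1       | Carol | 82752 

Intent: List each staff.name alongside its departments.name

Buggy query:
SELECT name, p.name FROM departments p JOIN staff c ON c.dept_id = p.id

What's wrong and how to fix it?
Bug: Both tables have a 'name' column; the unqualified reference is ambiguous

Fix: Prefix ambiguous columns with the table alias

Corrected query:
SELECT c.name, p.name FROM departments p JOIN staff c ON c.dept_id = p.id

Result:
name  | name     
------+----------
Alice | Sales    
Iris  | Legal    
Dave  | Marketing
Alice | Marketing
Grace | Legal    
Carol | Sales    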